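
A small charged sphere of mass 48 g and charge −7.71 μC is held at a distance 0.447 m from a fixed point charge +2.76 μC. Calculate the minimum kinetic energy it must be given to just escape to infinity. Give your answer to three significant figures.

To just escape, total mechanical energy must reach zero at infinity: ½mv²_min + U = 0, so ½mv²_min = −U = |kQq|/r.
|U| = |kQq|/r = (8.99×10⁹ N·m²/C²)(2.76×10⁻⁶)(7.71×10⁻⁶)/(0.447) = 0.428 J.

0.428 J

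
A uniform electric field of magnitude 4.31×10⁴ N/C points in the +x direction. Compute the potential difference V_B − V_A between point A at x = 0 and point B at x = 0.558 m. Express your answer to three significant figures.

-2.40×10⁴ V

In a uniform field, potential decreases in the direction of E: V_B − V_A = −E·Δx.
V_B − V_A = −(4.31×10⁴ V/m)(0.558 m) = -2.40×10⁴ V.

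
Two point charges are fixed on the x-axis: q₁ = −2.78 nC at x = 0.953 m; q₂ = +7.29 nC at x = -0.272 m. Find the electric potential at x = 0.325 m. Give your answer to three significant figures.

The total potential is the scalar sum of each charge's contribution, V = Σ kqᵢ/rᵢ.
Distances from the field point to each charge: r₁ = 0.628 m, r₂ = 0.597 m.
V = k[(-2.78×10⁻⁹)/(0.628) + (7.29×10⁻⁹)/(0.597)] = 70.0 V.

70.0 V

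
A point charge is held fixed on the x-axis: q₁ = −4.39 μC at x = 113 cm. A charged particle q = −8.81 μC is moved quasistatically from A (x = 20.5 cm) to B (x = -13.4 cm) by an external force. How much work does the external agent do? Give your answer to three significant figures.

-0.101 J

For quasistatic motion the external work equals the change in potential energy: W_ext = qΔV = q(V_B − V_A).
At A: distance to the source charge is 0.925 m; V_A = kq₁/r = -4.27×10⁴ V.
At B: distance to the source charge is 1.26 m; V_B = kq₁/r = -3.12×10⁴ V.
ΔV = V_B − V_A = 1.14×10⁴ V.
W_ext = qΔV = (-8.81×10⁻⁶ C)(1.14×10⁴ V) = -0.101 J.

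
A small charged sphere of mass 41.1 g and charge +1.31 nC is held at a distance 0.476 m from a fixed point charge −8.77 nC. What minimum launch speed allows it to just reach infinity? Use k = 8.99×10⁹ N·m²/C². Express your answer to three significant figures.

To just escape, total mechanical energy must reach zero at infinity: ½mv²_min + U = 0, so ½mv²_min = −U = |kQq|/r.
|U| = |kQq|/r = (8.99×10⁹ N·m²/C²)(8.77×10⁻⁹)(1.31×10⁻⁹)/(0.476) = 2.17×10⁻⁷ J.
v_min = √(2|U|/m) = √(2·2.17×10⁻⁷/0.0411) = 3.25×10⁻³ m/s.

3.25×10⁻³ m/s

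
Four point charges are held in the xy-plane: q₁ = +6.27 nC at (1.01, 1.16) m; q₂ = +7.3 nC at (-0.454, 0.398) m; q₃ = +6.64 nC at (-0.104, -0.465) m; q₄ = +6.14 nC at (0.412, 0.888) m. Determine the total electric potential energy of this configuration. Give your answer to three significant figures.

The assembly work is the sum of pairwise potential energies, U = Σ_{i<j} kqᵢqⱼ/rᵢⱼ.
Pair separations: r₁₂ = 1.65 m, r₁₃ = 1.97 m, r₁₄ = 0.657 m, r₂₃ = 0.931 m, r₂₄ = 0.995 m, r₃₄ = 1.45 m.
Summing all 6 pair terms gives U = 2.09×10⁻⁶ J.

2.09×10⁻⁶ J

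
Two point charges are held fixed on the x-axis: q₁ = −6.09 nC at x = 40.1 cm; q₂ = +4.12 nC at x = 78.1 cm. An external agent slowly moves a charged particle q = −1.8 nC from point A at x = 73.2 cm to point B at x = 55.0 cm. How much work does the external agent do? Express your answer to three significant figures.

For quasistatic motion the external work equals the change in potential energy: W_ext = qΔV = q(V_B − V_A).
At A: distances to the source charges are 0.331 m, 0.0490 m; V_A = Σ kqᵢ/rᵢ = 590 V.
At B: distances to the source charges are 0.149 m, 0.231 m; V_B = Σ kqᵢ/rᵢ = -207 V.
ΔV = V_B − V_A = -798 V.
W_ext = qΔV = (-1.80×10⁻⁹ C)(-798 V) = 1.44×10⁻⁶ J.

1.44×10⁻⁶ J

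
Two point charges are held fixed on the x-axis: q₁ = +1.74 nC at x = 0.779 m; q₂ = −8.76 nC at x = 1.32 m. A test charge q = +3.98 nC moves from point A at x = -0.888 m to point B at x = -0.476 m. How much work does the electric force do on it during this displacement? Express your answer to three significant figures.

2.03×10⁻⁸ J

The work done by the electric force is W_field = −ΔU = −q(V_B − V_A) = q(V_A − V_B).
At A: distances to the source charges are 1.67 m, 2.21 m; V_A = Σ kqᵢ/rᵢ = -26.3 V.
At B: distances to the source charges are 1.25 m, 1.80 m; V_B = Σ kqᵢ/rᵢ = -31.4 V.
ΔV = V_B − V_A = -5.10 V.
W_field = −qΔV = −(3.98×10⁻⁹ C)(-5.10 V) = 2.03×10⁻⁸ J.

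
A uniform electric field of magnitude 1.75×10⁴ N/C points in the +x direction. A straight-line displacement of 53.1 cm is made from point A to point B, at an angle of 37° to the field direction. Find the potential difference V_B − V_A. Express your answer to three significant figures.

-7420 V

Only the component of displacement along E changes the potential: ΔV = −E·d·cosθ.
ΔV = −(1.75×10⁴ V/m)(0.531 m)cos37° = -7420 V.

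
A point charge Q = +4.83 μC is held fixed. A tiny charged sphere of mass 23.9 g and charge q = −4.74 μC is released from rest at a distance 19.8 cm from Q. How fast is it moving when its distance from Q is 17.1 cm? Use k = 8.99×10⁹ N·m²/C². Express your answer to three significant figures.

Only the electrostatic force acts, so mechanical energy is conserved: ½mv² = U₁ − U₂ = kQq(1/r₁ − 1/r₂).
U₁ − U₂ = (8.99×10⁹ N·m²/C²)(4.83×10⁻⁶ C)(-4.74×10⁻⁶ C)(1/0.198 − 1/0.171) = 0.164 J.
v = √(2·0.164/0.0239) = 3.71 m/s.

3.71 m/s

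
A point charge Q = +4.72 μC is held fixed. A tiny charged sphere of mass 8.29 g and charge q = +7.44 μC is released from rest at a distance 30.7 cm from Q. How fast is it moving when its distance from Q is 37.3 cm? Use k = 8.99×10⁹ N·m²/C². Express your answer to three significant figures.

Only the electrostatic force acts, so mechanical energy is conserved: ½mv² = U₁ − U₂ = kQq(1/r₁ − 1/r₂).
U₁ − U₂ = (8.99×10⁹ N·m²/C²)(4.72×10⁻⁶ C)(7.44×10⁻⁶ C)(1/0.307 − 1/0.373) = 0.182 J.
v = √(2·0.182/8.29×10⁻³) = 6.63 m/s.

6.63 m/s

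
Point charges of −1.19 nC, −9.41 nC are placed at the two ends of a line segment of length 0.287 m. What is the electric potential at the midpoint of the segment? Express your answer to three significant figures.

Electric potential is a scalar, so the contributions from each charge add algebraically: V = Σ kqᵢ/rᵢ.
Each charge is 0.143 m from the midpoint.
V = k[(-1.19×10⁻⁹)/(0.143) + (-9.41×10⁻⁹)/(0.143)] = -664 V.

-664 V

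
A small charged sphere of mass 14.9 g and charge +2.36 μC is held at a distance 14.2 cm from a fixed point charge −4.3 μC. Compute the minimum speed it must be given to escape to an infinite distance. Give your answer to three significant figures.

9.29 m/s

To just escape, total mechanical energy must reach zero at infinity: ½mv²_min + U = 0, so ½mv²_min = −U = |kQq|/r.
|U| = |kQq|/r = (8.99×10⁹ N·m²/C²)(4.30×10⁻⁶)(2.36×10⁻⁶)/(0.142) = 0.642 J.
v_min = √(2|U|/m) = √(2·0.642/0.0149) = 9.29 m/s.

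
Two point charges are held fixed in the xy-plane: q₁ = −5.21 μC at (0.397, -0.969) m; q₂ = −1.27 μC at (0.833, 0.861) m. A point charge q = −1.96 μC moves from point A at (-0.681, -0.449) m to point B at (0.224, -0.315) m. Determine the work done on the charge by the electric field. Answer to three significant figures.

The work done by the electric force is W_field = −ΔU = −q(V_B − V_A) = q(V_A − V_B).
At A: distances to the source charges are 1.20 m, 2.00 m; V_A = Σ kqᵢ/rᵢ = -4.48×10⁴ V.
At B: distances to the source charges are 0.676 m, 1.32 m; V_B = Σ kqᵢ/rᵢ = -7.79×10⁴ V.
ΔV = V_B − V_A = -3.30×10⁴ V.
W_field = −qΔV = −(-1.96×10⁻⁶ C)(-3.30×10⁴ V) = -0.0647 J.

-0.0647 J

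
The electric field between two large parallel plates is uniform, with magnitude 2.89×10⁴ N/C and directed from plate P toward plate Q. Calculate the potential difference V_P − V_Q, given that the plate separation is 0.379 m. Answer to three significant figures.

1.10×10⁴ V

In a uniform field, potential decreases in the direction of E: ΔV = −E·d for a displacement d parallel to E.
Going from Q to P is a displacement of 0.379 m opposite to the field, so V_P − V_Q = +Ed = 1.10×10⁴ V.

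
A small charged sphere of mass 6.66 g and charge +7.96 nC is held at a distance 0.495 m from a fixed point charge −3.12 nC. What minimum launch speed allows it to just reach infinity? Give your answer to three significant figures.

0.0116 m/s

To just escape, total mechanical energy must reach zero at infinity: ½mv²_min + U = 0, so ½mv²_min = −U = |kQq|/r.
|U| = |kQq|/r = (8.99×10⁹ N·m²/C²)(3.12×10⁻⁹)(7.96×10⁻⁹)/(0.495) = 4.51×10⁻⁷ J.
v_min = √(2|U|/m) = √(2·4.51×10⁻⁷/6.66×10⁻³) = 0.0116 m/s.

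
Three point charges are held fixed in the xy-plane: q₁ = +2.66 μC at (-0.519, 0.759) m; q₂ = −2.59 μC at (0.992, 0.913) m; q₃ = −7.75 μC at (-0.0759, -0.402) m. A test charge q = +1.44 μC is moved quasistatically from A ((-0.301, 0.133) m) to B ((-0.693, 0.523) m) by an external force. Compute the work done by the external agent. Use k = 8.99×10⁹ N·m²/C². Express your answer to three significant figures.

0.151 J

For quasistatic motion the external work equals the change in potential energy: W_ext = qΔV = q(V_B − V_A).
At A: distances to the source charges are 0.663 m, 1.51 m, 0.580 m; V_A = Σ kqᵢ/rᵢ = -9.94×10⁴ V.
At B: distances to the source charges are 0.293 m, 1.73 m, 1.11 m; V_B = Σ kqᵢ/rᵢ = 5440 V.
ΔV = V_B − V_A = 1.05×10⁵ V.
W_ext = qΔV = (1.44×10⁻⁶ C)(1.05×10⁵ V) = 0.151 J.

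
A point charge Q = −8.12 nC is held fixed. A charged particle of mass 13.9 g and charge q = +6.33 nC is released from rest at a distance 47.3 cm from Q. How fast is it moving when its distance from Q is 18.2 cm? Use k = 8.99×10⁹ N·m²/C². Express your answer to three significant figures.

0.0150 m/s

Only the electrostatic force acts, so mechanical energy is conserved: ½mv² = U₁ − U₂ = kQq(1/r₁ − 1/r₂).
U₁ − U₂ = (8.99×10⁹ N·m²/C²)(-8.12×10⁻⁹ C)(6.33×10⁻⁹ C)(1/0.473 − 1/0.182) = 1.56×10⁻⁶ J.
v = √(2·1.56×10⁻⁶/0.0139) = 0.0150 m/s.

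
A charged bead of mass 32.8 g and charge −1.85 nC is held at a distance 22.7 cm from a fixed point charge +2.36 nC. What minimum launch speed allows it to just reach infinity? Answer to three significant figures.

3.25×10⁻³ m/s

To just escape, total mechanical energy must reach zero at infinity: ½mv²_min + U = 0, so ½mv²_min = −U = |kQq|/r.
|U| = |kQq|/r = (8.99×10⁹ N·m²/C²)(2.36×10⁻⁹)(1.85×10⁻⁹)/(0.227) = 1.73×10⁻⁷ J.
v_min = √(2|U|/m) = √(2·1.73×10⁻⁷/0.0328) = 3.25×10⁻³ m/s.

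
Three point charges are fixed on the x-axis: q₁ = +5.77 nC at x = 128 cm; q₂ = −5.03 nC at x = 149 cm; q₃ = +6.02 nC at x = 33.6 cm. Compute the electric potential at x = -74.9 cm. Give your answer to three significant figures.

The total potential is the scalar sum of each charge's contribution, V = Σ kqᵢ/rᵢ.
Distances from the field point to each charge: r₁ = 2.03 m, r₂ = 2.24 m, r₃ = 1.09 m.
V = k[(5.77×10⁻⁹)/(2.03) + (-5.03×10⁻⁹)/(2.24) + (6.02×10⁻⁹)/(1.09)] = 55.2 V.

55.2 V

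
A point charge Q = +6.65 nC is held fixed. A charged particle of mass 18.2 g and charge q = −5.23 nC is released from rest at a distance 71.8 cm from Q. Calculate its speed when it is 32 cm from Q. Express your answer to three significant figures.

Only the electrostatic force acts, so mechanical energy is conserved: ½mv² = U₁ − U₂ = kQq(1/r₁ − 1/r₂).
U₁ − U₂ = (8.99×10⁹ N·m²/C²)(6.65×10⁻⁹ C)(-5.23×10⁻⁹ C)(1/0.718 − 1/0.320) = 5.42×10⁻⁷ J.
v = √(2·5.42×10⁻⁷/0.0182) = 7.71×10⁻³ m/s.

7.71×10⁻³ m/s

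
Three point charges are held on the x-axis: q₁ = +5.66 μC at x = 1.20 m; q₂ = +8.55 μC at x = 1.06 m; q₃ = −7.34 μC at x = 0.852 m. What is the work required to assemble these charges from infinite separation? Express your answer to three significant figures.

-0.678 J

The work to assemble the configuration equals its total potential energy, U = Σ kqᵢqⱼ/rᵢⱼ over all pairs.
Pair separations: r₁₂ = 0.140 m, r₁₃ = 0.348 m, r₂₃ = 0.208 m.
U = (3.11) + (-1.07) + (-2.71) = -0.678 J.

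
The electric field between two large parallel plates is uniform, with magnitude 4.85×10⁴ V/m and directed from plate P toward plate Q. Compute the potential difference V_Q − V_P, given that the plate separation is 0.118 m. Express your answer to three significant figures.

In a uniform field, potential decreases in the direction of E: ΔV = −E·d for a displacement d parallel to E.
Going from P to Q is a displacement of 0.118 m along the field, so V_Q − V_P = −Ed = -5720 V.

-5720 V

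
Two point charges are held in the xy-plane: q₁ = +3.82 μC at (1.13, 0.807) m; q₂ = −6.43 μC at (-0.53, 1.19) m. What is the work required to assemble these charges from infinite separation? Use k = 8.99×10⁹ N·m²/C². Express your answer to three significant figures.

The assembly work is the sum of pairwise potential energies, U = Σ_{i<j} kqᵢqⱼ/rᵢⱼ.
Pair separations: r₁₂ = 1.70 m.
U = (-0.130) = -0.130 J.

-0.130 J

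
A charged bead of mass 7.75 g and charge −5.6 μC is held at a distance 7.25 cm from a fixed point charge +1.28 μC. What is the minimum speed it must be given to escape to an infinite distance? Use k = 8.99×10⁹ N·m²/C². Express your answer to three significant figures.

15.1 m/s

To just escape, total mechanical energy must reach zero at infinity: ½mv²_min + U = 0, so ½mv²_min = −U = |kQq|/r.
|U| = |kQq|/r = (8.99×10⁹ N·m²/C²)(1.28×10⁻⁶)(5.60×10⁻⁶)/(0.0725) = 0.889 J.
v_min = √(2|U|/m) = √(2·0.889/7.75×10⁻³) = 15.1 m/s.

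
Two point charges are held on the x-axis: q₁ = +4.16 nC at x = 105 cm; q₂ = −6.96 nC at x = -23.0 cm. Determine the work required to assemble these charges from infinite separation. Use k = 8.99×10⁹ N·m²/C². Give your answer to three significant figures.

-2.03×10⁻⁷ J

The work to assemble the configuration equals its total potential energy, U = Σ kqᵢqⱼ/rᵢⱼ over all pairs.
Pair separations: r₁₂ = 1.28 m.
U = (-2.03×10⁻⁷) = -2.03×10⁻⁷ J.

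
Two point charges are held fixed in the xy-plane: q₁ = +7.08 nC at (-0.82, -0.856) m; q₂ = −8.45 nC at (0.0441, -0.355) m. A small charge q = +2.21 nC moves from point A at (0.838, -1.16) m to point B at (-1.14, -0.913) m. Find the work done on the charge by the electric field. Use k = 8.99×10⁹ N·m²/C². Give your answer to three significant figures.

-3.70×10⁻⁷ J

The work done by the electric force is W_field = −ΔU = −q(V_B − V_A) = q(V_A − V_B).
At A: distances to the source charges are 1.69 m, 1.13 m; V_A = Σ kqᵢ/rᵢ = -29.4 V.
At B: distances to the source charges are 0.325 m, 1.31 m; V_B = Σ kqᵢ/rᵢ = 138 V.
ΔV = V_B − V_A = 167 V.
W_field = −qΔV = −(2.21×10⁻⁹ C)(167 V) = -3.70×10⁻⁷ J.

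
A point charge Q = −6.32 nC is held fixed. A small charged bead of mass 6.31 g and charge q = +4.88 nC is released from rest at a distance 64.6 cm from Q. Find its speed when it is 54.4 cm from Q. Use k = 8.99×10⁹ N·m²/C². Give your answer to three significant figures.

Only the electrostatic force acts, so mechanical energy is conserved: ½mv² = U₁ − U₂ = kQq(1/r₁ − 1/r₂).
U₁ − U₂ = (8.99×10⁹ N·m²/C²)(-6.32×10⁻⁹ C)(4.88×10⁻⁹ C)(1/0.646 − 1/0.544) = 8.05×10⁻⁸ J.
v = √(2·8.05×10⁻⁸/6.31×10⁻³) = 5.05×10⁻³ m/s.

5.05×10⁻³ m/s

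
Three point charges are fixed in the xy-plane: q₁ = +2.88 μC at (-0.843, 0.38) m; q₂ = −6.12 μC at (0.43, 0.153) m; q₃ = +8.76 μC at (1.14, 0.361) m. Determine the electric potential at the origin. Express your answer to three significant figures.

-2.67×10⁴ V

The total potential is the scalar sum of each charge's contribution, V = Σ kqᵢ/rᵢ.
Distances from the field point to each charge: r₁ = 0.925 m, r₂ = 0.456 m, r₃ = 1.20 m.
V = k[(2.88×10⁻⁶)/(0.925) + (-6.12×10⁻⁶)/(0.456) + (8.76×10⁻⁶)/(1.20)] = -2.67×10⁴ V.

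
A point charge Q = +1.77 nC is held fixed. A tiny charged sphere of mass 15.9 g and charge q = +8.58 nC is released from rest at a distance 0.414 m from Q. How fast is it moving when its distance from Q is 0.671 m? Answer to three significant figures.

Only the electrostatic force acts, so mechanical energy is conserved: ½mv² = U₁ − U₂ = kQq(1/r₁ − 1/r₂).
U₁ − U₂ = (8.99×10⁹ N·m²/C²)(1.77×10⁻⁹ C)(8.58×10⁻⁹ C)(1/0.414 − 1/0.671) = 1.26×10⁻⁷ J.
v = √(2·1.26×10⁻⁷/0.0159) = 3.99×10⁻³ m/s.

3.99×10⁻³ m/s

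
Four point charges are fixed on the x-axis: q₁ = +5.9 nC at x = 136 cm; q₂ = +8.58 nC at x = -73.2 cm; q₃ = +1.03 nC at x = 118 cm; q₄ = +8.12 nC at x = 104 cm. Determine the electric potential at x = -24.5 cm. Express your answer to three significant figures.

255 V

The total potential is the scalar sum of each charge's contribution, V = Σ kqᵢ/rᵢ.
Distances from the field point to each charge: r₁ = 1.60 m, r₂ = 0.487 m, r₃ = 1.42 m, r₄ = 1.29 m.
V = k[(5.90×10⁻⁹)/(1.60) + (8.58×10⁻⁹)/(0.487) + (1.03×10⁻⁹)/(1.42) + (8.12×10⁻⁹)/(1.29)] = 255 V.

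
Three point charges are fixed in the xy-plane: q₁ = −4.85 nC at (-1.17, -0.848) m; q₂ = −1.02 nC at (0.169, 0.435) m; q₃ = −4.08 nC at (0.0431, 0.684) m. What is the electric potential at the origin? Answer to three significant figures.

-103 V

Electric potential is a scalar, so the contributions from each charge add algebraically: V = Σ kqᵢ/rᵢ.
Distances from the field point to each charge: r₁ = 1.44 m, r₂ = 0.467 m, r₃ = 0.685 m.
V = k[(-4.85×10⁻⁹)/(1.44) + (-1.02×10⁻⁹)/(0.467) + (-4.08×10⁻⁹)/(0.685)] = -103 V.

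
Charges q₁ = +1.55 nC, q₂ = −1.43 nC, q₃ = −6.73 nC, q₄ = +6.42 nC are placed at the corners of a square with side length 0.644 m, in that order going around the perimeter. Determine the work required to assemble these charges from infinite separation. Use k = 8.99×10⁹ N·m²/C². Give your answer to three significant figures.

The work to assemble the configuration equals its total potential energy, U = Σ kqᵢqⱼ/rᵢⱼ over all pairs.
The four side pairs have separation 0.644 m and the two diagonal pairs 0.911 m.
Summing all 6 pair terms gives U = -5.54×10⁻⁷ J.

-5.54×10⁻⁷ J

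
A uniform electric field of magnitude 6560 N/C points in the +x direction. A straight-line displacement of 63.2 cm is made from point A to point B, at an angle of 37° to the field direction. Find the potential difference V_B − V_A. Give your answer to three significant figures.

Only the component of displacement along E changes the potential: ΔV = −E·d·cosθ.
ΔV = −(6560 V/m)(0.632 m)cos37° = -3310 V.

-3310 V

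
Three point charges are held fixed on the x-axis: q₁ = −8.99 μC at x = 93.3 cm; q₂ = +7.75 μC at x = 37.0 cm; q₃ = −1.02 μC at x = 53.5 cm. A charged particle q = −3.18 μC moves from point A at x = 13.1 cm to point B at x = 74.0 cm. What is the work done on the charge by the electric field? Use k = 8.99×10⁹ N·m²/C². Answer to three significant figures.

The work done by the electric force is W_field = −ΔU = −q(V_B − V_A) = q(V_A − V_B).
At A: distances to the source charges are 0.802 m, 0.239 m, 0.404 m; V_A = Σ kqᵢ/rᵢ = 1.68×10⁵ V.
At B: distances to the source charges are 0.193 m, 0.370 m, 0.205 m; V_B = Σ kqᵢ/rᵢ = -2.75×10⁵ V.
ΔV = V_B − V_A = -4.43×10⁵ V.
W_field = −qΔV = −(-3.18×10⁻⁶ C)(-4.43×10⁵ V) = -1.41 J.

-1.41 J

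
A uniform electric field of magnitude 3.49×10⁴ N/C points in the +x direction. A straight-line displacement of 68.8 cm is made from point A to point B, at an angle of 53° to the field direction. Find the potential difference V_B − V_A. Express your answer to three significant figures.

Only the component of displacement along E changes the potential: ΔV = −E·d·cosθ.
ΔV = −(3.49×10⁴ V/m)(0.688 m)cos53° = -1.45×10⁴ V.

-1.45×10⁴ V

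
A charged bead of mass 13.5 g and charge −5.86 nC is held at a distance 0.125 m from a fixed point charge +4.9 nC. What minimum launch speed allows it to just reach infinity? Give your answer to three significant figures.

To just escape, total mechanical energy must reach zero at infinity: ½mv²_min + U = 0, so ½mv²_min = −U = |kQq|/r.
|U| = |kQq|/r = (8.99×10⁹ N·m²/C²)(4.90×10⁻⁹)(5.86×10⁻⁹)/(0.125) = 2.07×10⁻⁶ J.
v_min = √(2|U|/m) = √(2·2.07×10⁻⁶/0.0135) = 0.0175 m/s.

0.0175 m/s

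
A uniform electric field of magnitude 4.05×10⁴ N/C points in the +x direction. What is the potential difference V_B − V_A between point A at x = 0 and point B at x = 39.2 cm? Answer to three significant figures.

In a uniform field, potential decreases in the direction of E: V_B − V_A = −E·Δx.
V_B − V_A = −(4.05×10⁴ V/m)(0.392 m) = -1.59×10⁴ V.

-1.59×10⁴ V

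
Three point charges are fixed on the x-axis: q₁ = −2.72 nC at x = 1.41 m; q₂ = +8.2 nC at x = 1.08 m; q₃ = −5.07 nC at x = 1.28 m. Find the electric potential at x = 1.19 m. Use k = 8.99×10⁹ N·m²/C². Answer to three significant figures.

Electric potential is a scalar, so the contributions from each charge add algebraically: V = Σ kqᵢ/rᵢ.
Distances from the field point to each charge: r₁ = 0.220 m, r₂ = 0.110 m, r₃ = 0.0900 m.
V = k[(-2.72×10⁻⁹)/(0.220) + (8.20×10⁻⁹)/(0.110) + (-5.07×10⁻⁹)/(0.0900)] = 52.6 V.

52.6 V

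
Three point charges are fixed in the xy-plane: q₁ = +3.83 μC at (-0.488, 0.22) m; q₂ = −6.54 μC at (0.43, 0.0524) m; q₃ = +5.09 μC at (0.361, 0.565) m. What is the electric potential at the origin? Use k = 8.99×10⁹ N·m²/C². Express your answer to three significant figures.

-3160 V

The total potential is the scalar sum of each charge's contribution, V = Σ kqᵢ/rᵢ.
Distances from the field point to each charge: r₁ = 0.535 m, r₂ = 0.433 m, r₃ = 0.670 m.
V = k[(3.83×10⁻⁶)/(0.535) + (-6.54×10⁻⁶)/(0.433) + (5.09×10⁻⁶)/(0.670)] = -3160 V.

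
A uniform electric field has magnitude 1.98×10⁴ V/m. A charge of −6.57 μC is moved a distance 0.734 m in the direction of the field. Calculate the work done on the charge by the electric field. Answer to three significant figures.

-0.0955 J

The potential change for a displacement 0.734 m in the direction of the field is ΔV = −Ed = -1.45×10⁴ V.
W_field = −qΔV = -0.0955 J.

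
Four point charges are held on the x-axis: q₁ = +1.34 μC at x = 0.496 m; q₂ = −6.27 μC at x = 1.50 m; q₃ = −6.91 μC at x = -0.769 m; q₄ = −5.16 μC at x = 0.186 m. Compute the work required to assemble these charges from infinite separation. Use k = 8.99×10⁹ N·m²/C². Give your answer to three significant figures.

The work to assemble the configuration equals its total potential energy, U = Σ kqᵢqⱼ/rᵢⱼ over all pairs.
Pair separations: r₁₂ = 1.00 m, r₁₃ = 1.27 m, r₁₄ = 0.310 m, r₂₃ = 2.27 m, r₂₄ = 1.31 m, r₃₄ = 0.955 m.
Summing all 6 pair terms gives U = 0.387 J.

0.387 J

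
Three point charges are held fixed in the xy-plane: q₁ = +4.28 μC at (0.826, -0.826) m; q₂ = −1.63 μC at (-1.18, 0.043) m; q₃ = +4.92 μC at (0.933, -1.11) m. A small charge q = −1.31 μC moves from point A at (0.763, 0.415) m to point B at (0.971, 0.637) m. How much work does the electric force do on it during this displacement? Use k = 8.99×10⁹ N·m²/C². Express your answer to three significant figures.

-9.78×10⁻³ J

The work done by the electric force is W_field = −ΔU = −q(V_B − V_A) = q(V_A − V_B).
At A: distances to the source charges are 1.24 m, 1.98 m, 1.53 m; V_A = Σ kqᵢ/rᵢ = 5.24×10⁴ V.
At B: distances to the source charges are 1.47 m, 2.23 m, 1.75 m; V_B = Σ kqᵢ/rᵢ = 4.49×10⁴ V.
ΔV = V_B − V_A = -7470 V.
W_field = −qΔV = −(-1.31×10⁻⁶ C)(-7470 V) = -9.78×10⁻³ J.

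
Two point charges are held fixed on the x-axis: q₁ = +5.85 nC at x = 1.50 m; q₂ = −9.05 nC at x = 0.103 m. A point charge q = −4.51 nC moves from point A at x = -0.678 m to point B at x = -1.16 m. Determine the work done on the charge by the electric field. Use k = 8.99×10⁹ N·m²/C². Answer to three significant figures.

1.60×10⁻⁷ J

The work done by the electric force is W_field = −ΔU = −q(V_B − V_A) = q(V_A − V_B).
At A: distances to the source charges are 2.18 m, 0.781 m; V_A = Σ kqᵢ/rᵢ = -80.0 V.
At B: distances to the source charges are 2.66 m, 1.26 m; V_B = Σ kqᵢ/rᵢ = -44.6 V.
ΔV = V_B − V_A = 35.4 V.
W_field = −qΔV = −(-4.51×10⁻⁹ C)(35.4 V) = 1.60×10⁻⁷ J.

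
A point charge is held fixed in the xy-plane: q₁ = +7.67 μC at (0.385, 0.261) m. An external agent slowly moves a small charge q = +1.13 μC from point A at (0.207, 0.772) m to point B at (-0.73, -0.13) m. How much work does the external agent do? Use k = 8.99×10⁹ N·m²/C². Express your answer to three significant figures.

For quasistatic motion the external work equals the change in potential energy: W_ext = qΔV = q(V_B − V_A).
At A: distance to the source charge is 0.541 m; V_A = kq₁/r = 1.27×10⁵ V.
At B: distance to the source charge is 1.18 m; V_B = kq₁/r = 5.84×10⁴ V.
ΔV = V_B − V_A = -6.91×10⁴ V.
W_ext = qΔV = (1.13×10⁻⁶ C)(-6.91×10⁴ V) = -0.0781 J.

-0.0781 J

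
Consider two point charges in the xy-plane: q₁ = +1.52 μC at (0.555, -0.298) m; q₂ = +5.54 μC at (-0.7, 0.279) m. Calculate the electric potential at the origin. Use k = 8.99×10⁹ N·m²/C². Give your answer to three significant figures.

8.78×10⁴ V

Electric potential is a scalar, so the contributions from each charge add algebraically: V = Σ kqᵢ/rᵢ.
Distances from the field point to each charge: r₁ = 0.630 m, r₂ = 0.754 m.
V = k[(1.52×10⁻⁶)/(0.630) + (5.54×10⁻⁶)/(0.754)] = 8.78×10⁴ V.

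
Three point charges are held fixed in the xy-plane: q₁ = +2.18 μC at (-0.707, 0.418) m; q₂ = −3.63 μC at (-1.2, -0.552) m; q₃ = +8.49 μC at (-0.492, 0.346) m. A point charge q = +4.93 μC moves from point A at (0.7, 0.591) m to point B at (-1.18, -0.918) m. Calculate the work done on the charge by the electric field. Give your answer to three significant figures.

0.414 J

The work done by the electric force is W_field = −ΔU = −q(V_B − V_A) = q(V_A − V_B).
At A: distances to the source charges are 1.42 m, 2.22 m, 1.22 m; V_A = Σ kqᵢ/rᵢ = 6.18×10⁴ V.
At B: distances to the source charges are 1.42 m, 0.367 m, 1.44 m; V_B = Σ kqᵢ/rᵢ = -2.22×10⁴ V.
ΔV = V_B − V_A = -8.40×10⁴ V.
W_field = −qΔV = −(4.93×10⁻⁶ C)(-8.40×10⁴ V) = 0.414 J.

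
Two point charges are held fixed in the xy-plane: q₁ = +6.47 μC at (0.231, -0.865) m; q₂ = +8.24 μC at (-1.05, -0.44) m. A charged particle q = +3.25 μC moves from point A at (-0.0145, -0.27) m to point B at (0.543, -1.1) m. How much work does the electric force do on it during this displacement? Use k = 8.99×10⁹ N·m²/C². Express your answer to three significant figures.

The work done by the electric force is W_field = −ΔU = −q(V_B − V_A) = q(V_A − V_B).
At A: distances to the source charges are 0.644 m, 1.05 m; V_A = Σ kqᵢ/rᵢ = 1.61×10⁵ V.
At B: distances to the source charges are 0.391 m, 1.72 m; V_B = Σ kqᵢ/rᵢ = 1.92×10⁵ V.
ΔV = V_B − V_A = 3.09×10⁴ V.
W_field = −qΔV = −(3.25×10⁻⁶ C)(3.09×10⁴ V) = -0.100 J.

-0.100 J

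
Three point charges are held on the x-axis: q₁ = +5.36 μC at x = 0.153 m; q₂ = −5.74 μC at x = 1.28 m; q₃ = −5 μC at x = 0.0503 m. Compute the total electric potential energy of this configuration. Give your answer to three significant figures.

-2.38 J

The work to assemble the configuration equals its total potential energy, U = Σ kqᵢqⱼ/rᵢⱼ over all pairs.
Pair separations: r₁₂ = 1.13 m, r₁₃ = 0.103 m, r₂₃ = 1.23 m.
U = (-0.245) + (-2.35) + (0.210) = -2.38 J.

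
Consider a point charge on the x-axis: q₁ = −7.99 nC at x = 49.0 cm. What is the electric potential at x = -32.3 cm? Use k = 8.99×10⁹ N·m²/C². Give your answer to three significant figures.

The total potential is the scalar sum of each charge's contribution, V = Σ kqᵢ/rᵢ.
V = k[(-7.99×10⁻⁹)/(0.813)] = -88.4 V.

-88.4 V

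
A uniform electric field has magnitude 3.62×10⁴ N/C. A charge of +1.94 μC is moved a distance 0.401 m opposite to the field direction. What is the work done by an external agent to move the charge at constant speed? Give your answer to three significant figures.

0.0282 J

The potential change for a displacement 0.401 m opposite to the field direction is ΔV = +Ed = 1.45×10⁴ V.
W_ext = qΔV = 0.0282 J.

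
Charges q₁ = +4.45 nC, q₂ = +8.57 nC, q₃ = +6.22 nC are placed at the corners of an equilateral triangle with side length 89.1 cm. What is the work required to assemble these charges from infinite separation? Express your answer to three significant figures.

1.20×10⁻⁶ J

The assembly work is the sum of pairwise potential energies, U = Σ_{i<j} kqᵢqⱼ/rᵢⱼ.
All three pair separations equal the side length, 0.891 m.
U = (3.85×10⁻⁷) + (2.79×10⁻⁷) + (5.38×10⁻⁷) = 1.20×10⁻⁶ J.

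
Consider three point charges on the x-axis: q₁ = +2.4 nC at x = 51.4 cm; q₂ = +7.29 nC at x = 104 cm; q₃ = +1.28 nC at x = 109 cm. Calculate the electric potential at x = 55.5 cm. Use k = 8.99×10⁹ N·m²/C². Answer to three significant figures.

The total potential is the scalar sum of each charge's contribution, V = Σ kqᵢ/rᵢ.
Distances from the field point to each charge: r₁ = 0.0410 m, r₂ = 0.485 m, r₃ = 0.535 m.
V = k[(2.40×10⁻⁹)/(0.0410) + (7.29×10⁻⁹)/(0.485) + (1.28×10⁻⁹)/(0.535)] = 683 V.

683 V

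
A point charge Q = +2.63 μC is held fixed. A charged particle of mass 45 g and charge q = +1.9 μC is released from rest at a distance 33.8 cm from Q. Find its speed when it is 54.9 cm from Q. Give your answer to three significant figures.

1.51 m/s

Only the electrostatic force acts, so mechanical energy is conserved: ½mv² = U₁ − U₂ = kQq(1/r₁ − 1/r₂).
U₁ − U₂ = (8.99×10⁹ N·m²/C²)(2.63×10⁻⁶ C)(1.90×10⁻⁶ C)(1/0.338 − 1/0.549) = 0.0511 J.
v = √(2·0.0511/0.0450) = 1.51 m/s.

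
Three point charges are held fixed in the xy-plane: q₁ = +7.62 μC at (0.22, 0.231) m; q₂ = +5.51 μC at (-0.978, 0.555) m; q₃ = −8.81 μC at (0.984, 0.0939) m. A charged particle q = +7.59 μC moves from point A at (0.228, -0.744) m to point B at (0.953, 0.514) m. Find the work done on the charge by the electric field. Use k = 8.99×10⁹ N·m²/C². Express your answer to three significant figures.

The work done by the electric force is W_field = −ΔU = −q(V_B − V_A) = q(V_A − V_B).
At A: distances to the source charges are 0.975 m, 1.77 m, 1.13 m; V_A = Σ kqᵢ/rᵢ = 2.80×10⁴ V.
At B: distances to the source charges are 0.786 m, 1.93 m, 0.421 m; V_B = Σ kqᵢ/rᵢ = -7.52×10⁴ V.
ΔV = V_B − V_A = -1.03×10⁵ V.
W_field = −qΔV = −(7.59×10⁻⁶ C)(-1.03×10⁵ V) = 0.783 J.

0.783 J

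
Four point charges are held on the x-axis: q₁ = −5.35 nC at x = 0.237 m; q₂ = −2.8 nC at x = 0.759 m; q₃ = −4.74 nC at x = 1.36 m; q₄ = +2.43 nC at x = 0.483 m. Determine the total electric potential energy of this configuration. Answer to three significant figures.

-1.55×10⁻⁷ J

The assembly work is the sum of pairwise potential energies, U = Σ_{i<j} kqᵢqⱼ/rᵢⱼ.
Pair separations: r₁₂ = 0.522 m, r₁₃ = 1.12 m, r₁₄ = 0.246 m, r₂₃ = 0.601 m, r₂₄ = 0.276 m, r₃₄ = 0.877 m.
Summing all 6 pair terms gives U = -1.55×10⁻⁷ J.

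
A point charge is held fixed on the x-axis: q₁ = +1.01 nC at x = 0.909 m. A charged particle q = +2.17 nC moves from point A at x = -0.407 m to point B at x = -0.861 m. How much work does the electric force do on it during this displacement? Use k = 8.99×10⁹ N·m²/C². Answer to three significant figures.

The work done by the electric force is W_field = −ΔU = −q(V_B − V_A) = q(V_A − V_B).
At A: distance to the source charge is 1.32 m; V_A = kq₁/r = 6.90 V.
At B: distance to the source charge is 1.77 m; V_B = kq₁/r = 5.13 V.
ΔV = V_B − V_A = -1.77 V.
W_field = −qΔV = −(2.17×10⁻⁹ C)(-1.77 V) = 3.84×10⁻⁹ J.

3.84×10⁻⁹ J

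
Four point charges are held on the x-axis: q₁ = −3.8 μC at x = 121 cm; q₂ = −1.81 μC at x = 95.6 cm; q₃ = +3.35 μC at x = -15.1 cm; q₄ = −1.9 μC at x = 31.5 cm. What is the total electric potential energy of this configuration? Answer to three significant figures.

0.108 J

The work to assemble the configuration equals its total potential energy, U = Σ kqᵢqⱼ/rᵢⱼ over all pairs.
Pair separations: r₁₂ = 0.254 m, r₁₃ = 1.36 m, r₁₄ = 0.895 m, r₂₃ = 1.11 m, r₂₄ = 0.641 m, r₃₄ = 0.466 m.
Summing all 6 pair terms gives U = 0.108 J.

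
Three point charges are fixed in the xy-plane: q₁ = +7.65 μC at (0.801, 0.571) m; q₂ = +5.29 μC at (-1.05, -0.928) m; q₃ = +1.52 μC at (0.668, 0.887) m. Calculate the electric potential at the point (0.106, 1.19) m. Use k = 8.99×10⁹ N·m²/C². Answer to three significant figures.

1.15×10⁵ V

Electric potential is a scalar, so the contributions from each charge add algebraically: V = Σ kqᵢ/rᵢ.
Distances from the field point to each charge: r₁ = 0.931 m, r₂ = 2.41 m, r₃ = 0.638 m.
V = k[(7.65×10⁻⁶)/(0.931) + (5.29×10⁻⁶)/(2.41) + (1.52×10⁻⁶)/(0.638)] = 1.15×10⁵ V.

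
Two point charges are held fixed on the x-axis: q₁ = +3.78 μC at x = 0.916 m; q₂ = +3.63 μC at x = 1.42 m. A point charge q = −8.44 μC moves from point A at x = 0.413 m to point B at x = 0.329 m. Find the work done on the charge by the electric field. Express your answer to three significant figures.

-0.103 J

The work done by the electric force is W_field = −ΔU = −q(V_B − V_A) = q(V_A − V_B).
At A: distances to the source charges are 0.503 m, 1.01 m; V_A = Σ kqᵢ/rᵢ = 1.00×10⁵ V.
At B: distances to the source charges are 0.587 m, 1.09 m; V_B = Σ kqᵢ/rᵢ = 8.78×10⁴ V.
ΔV = V_B − V_A = -1.22×10⁴ V.
W_field = −qΔV = −(-8.44×10⁻⁶ C)(-1.22×10⁴ V) = -0.103 J.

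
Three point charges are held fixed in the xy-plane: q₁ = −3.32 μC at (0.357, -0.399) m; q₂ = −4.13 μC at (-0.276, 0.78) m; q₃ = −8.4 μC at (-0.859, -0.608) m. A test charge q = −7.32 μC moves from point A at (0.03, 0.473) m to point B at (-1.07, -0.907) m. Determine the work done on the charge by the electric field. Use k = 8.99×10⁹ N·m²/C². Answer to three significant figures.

-0.544 J

The work done by the electric force is W_field = −ΔU = −q(V_B − V_A) = q(V_A − V_B).
At A: distances to the source charges are 0.931 m, 0.433 m, 1.40 m; V_A = Σ kqᵢ/rᵢ = -1.72×10⁵ V.
At B: distances to the source charges are 1.51 m, 1.86 m, 0.366 m; V_B = Σ kqᵢ/rᵢ = -2.46×10⁵ V.
ΔV = V_B − V_A = -7.43×10⁴ V.
W_field = −qΔV = −(-7.32×10⁻⁶ C)(-7.43×10⁴ V) = -0.544 J.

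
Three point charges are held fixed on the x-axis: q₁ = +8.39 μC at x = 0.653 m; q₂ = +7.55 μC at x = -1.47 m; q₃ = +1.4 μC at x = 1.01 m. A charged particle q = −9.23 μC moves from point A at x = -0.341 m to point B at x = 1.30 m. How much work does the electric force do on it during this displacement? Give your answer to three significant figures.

The work done by the electric force is W_field = −ΔU = −q(V_B − V_A) = q(V_A − V_B).
At A: distances to the source charges are 0.994 m, 1.13 m, 1.35 m; V_A = Σ kqᵢ/rᵢ = 1.45×10⁵ V.
At B: distances to the source charges are 0.647 m, 2.77 m, 0.290 m; V_B = Σ kqᵢ/rᵢ = 1.84×10⁵ V.
ΔV = V_B − V_A = 3.92×10⁴ V.
W_field = −qΔV = −(-9.23×10⁻⁶ C)(3.92×10⁴ V) = 0.361 J.

0.361 J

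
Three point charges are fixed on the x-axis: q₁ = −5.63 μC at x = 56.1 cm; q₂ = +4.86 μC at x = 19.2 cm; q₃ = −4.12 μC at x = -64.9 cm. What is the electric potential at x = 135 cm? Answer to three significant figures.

Electric potential is a scalar, so the contributions from each charge add algebraically: V = Σ kqᵢ/rᵢ.
Distances from the field point to each charge: r₁ = 0.789 m, r₂ = 1.16 m, r₃ = 2.00 m.
V = k[(-5.63×10⁻⁶)/(0.789) + (4.86×10⁻⁶)/(1.16) + (-4.12×10⁻⁶)/(2.00)] = -4.49×10⁴ V.

-4.49×10⁴ V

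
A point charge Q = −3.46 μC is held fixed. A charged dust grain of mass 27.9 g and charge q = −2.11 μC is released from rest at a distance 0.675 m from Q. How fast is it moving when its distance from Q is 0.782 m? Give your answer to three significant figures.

Only the electrostatic force acts, so mechanical energy is conserved: ½mv² = U₁ − U₂ = kQq(1/r₁ − 1/r₂).
U₁ − U₂ = (8.99×10⁹ N·m²/C²)(-3.46×10⁻⁶ C)(-2.11×10⁻⁶ C)(1/0.675 − 1/0.782) = 0.0133 J.
v = √(2·0.0133/0.0279) = 0.977 m/s.

0.977 m/s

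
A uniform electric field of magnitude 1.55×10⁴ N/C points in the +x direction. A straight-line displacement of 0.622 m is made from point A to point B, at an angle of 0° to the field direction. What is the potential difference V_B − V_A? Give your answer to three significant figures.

Only the component of displacement along E changes the potential: ΔV = −E·d·cosθ.
ΔV = −(1.55×10⁴ V/m)(0.622 m)cos0° = -9640 V.

-9640 V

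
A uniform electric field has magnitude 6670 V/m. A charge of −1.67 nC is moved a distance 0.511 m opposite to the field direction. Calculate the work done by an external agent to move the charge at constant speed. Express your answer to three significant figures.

The potential change for a displacement 0.511 m opposite to the field direction is ΔV = +Ed = 3410 V.
W_ext = qΔV = -5.69×10⁻⁶ J.

-5.69×10⁻⁶ J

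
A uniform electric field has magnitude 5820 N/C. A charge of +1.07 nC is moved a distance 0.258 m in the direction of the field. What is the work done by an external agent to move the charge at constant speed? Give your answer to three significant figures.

The potential change for a displacement 0.258 m in the direction of the field is ΔV = −Ed = -1500 V.
W_ext = qΔV = -1.61×10⁻⁶ J.

-1.61×10⁻⁶ J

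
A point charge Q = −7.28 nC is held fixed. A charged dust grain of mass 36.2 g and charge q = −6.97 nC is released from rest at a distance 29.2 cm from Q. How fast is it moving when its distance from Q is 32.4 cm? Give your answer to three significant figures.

Only the electrostatic force acts, so mechanical energy is conserved: ½mv² = U₁ − U₂ = kQq(1/r₁ − 1/r₂).
U₁ − U₂ = (8.99×10⁹ N·m²/C²)(-7.28×10⁻⁹ C)(-6.97×10⁻⁹ C)(1/0.292 − 1/0.324) = 1.54×10⁻⁷ J.
v = √(2·1.54×10⁻⁷/0.0362) = 2.92×10⁻³ m/s.

2.92×10⁻³ m/s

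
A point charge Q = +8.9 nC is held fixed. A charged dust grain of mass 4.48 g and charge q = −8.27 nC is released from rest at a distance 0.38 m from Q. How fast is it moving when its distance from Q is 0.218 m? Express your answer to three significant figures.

0.0240 m/s

Only the electrostatic force acts, so mechanical energy is conserved: ½mv² = U₁ − U₂ = kQq(1/r₁ − 1/r₂).
U₁ − U₂ = (8.99×10⁹ N·m²/C²)(8.90×10⁻⁹ C)(-8.27×10⁻⁹ C)(1/0.380 − 1/0.218) = 1.29×10⁻⁶ J.
v = √(2·1.29×10⁻⁶/4.48×10⁻³) = 0.0240 m/s.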